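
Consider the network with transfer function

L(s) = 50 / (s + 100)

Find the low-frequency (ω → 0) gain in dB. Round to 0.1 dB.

-6.0 dB

L(0) = 50 / (100) = 0.5
20 log₁₀(0.5) ≈ -6.02 dB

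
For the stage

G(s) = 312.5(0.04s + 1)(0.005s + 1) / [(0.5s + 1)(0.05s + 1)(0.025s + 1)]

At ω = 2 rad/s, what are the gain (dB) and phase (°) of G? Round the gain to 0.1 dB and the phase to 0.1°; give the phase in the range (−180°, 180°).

46.9 dB, -48.4°

At ω = 2 rad/s:
zero (1 + j2·0.04) = 1 + j0.08 → |·| ≈ 1.0032, ∠ ≈ 4.57°
zero (1 + j2·0.005) = 1 + j0.01 → |·| ≈ 1, ∠ ≈ 0.57°
pole (1 + j2·0.5) = 1 + j1 → |·| ≈ 1.4142, ∠ ≈ 45.00°
pole (1 + j2·0.05) = 1 + j0.1 → |·| ≈ 1.005, ∠ ≈ 5.71°
pole (1 + j2·0.025) = 1 + j0.05 → |·| ≈ 1.0012, ∠ ≈ 2.86°
|G| = 312.5 · 1.0032 · 1 / (1.4142 · 1.005 · 1.0012) ≈ 220.31
Gain = 20 log₁₀(220.31) ≈ 46.86 dB
∠G = (4.57° + 0.57°) − (45.00° + 5.71° + 2.86°) = -48.43°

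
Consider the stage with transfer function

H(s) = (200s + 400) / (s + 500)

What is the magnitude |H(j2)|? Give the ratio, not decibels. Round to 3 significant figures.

Substitute s = j2:
Numerator: 200(j2) + 400 = 400 + j400
Denominator: (j2) + 500 = 500 + j2
|N| = √(400² + 400²) ≈ 565.69, ∠N ≈ 45.00°
|D| = √(500² + 2²) ≈ 500, ∠D ≈ 0.23°
|H| = 565.69 / 500 ≈ 1.1314

1.13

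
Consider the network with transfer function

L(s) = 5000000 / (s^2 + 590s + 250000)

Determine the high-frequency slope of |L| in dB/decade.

-40 dB/decade

Each pole contributes −20 dB/decade at high frequency; each zero contributes +20 dB/decade.
Net: 0 zero(s) − 2 pole(s) → -40 dB/decade.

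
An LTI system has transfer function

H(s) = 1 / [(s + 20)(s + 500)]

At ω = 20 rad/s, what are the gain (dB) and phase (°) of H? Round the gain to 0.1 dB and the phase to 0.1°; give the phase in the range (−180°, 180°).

-83.0 dB, -47.3°

At s = jω = j20:
pole (s+20): 20 + j20 → |·| = √(20²+20²) = √800 ≈ 28.284, ∠ = arctan(20/20) ≈ 45.00°
pole (s+500): 500 + j20 → |·| = √(500²+20²) = √250400 ≈ 500.4, ∠ = arctan(20/500) ≈ 2.29°
|H| = 1 / 14153 ≈ 7.0656e-05
Gain = 20 log₁₀(7.0656e-05) ≈ -83.02 dB
∠H = 0.00° − 47.29° = -47.29°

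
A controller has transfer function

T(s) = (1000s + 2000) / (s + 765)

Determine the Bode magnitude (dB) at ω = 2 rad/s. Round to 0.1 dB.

11.4 dB

Substitute s = j2:
Numerator: 1000(j2) + 2000 = 2000 + j2000
Denominator: (j2) + 765 = 765 + j2
|N| = √(2000² + 2000²) ≈ 2828.4, ∠N ≈ 45.00°
|D| = √(765² + 2²) ≈ 765, ∠D ≈ 0.15°
|T| = 2828.4 / 765 ≈ 3.6973
Gain = 20 log₁₀(3.6973) ≈ 11.36 dB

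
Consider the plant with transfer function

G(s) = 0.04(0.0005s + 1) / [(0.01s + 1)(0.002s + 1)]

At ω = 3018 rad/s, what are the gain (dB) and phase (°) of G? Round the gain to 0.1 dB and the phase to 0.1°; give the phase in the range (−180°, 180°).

At ω = 3018 rad/s:
zero (1 + j3018·0.0005) = 1 + j1.509 → |·| ≈ 1.8103, ∠ ≈ 56.47°
pole (1 + j3018·0.01) = 1 + j30.18 → |·| ≈ 30.197, ∠ ≈ 88.10°
pole (1 + j3018·0.002) = 1 + j6.036 → |·| ≈ 6.1183, ∠ ≈ 80.59°
|G| = 0.04 · 1.8103 / (30.197 · 6.1183) ≈ 0.00039194
Gain = 20 log₁₀(0.00039194) ≈ -68.14 dB
∠G = (56.47°) − (88.10° + 80.59°) = -112.22°

-68.1 dB, -112.2°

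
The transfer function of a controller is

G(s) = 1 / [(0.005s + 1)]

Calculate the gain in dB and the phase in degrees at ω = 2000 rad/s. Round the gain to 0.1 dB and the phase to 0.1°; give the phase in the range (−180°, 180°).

-20.0 dB, -84.3°

At ω = 2000 rad/s:
pole (1 + j2000·0.005) = 1 + j10 → |·| ≈ 10.05, ∠ ≈ 84.29°
|G| = 1 · 1 / (10.05) ≈ 0.099502
Gain = 20 log₁₀(0.099502) ≈ -20.04 dB
∠G = (0°) − (84.29°) = -84.29°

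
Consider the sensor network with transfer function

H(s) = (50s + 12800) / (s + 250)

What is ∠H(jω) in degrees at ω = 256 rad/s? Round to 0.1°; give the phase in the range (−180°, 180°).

Substitute s = j256:
Numerator: 50(j256) + 12800 = 12800 + j12800
Denominator: (j256) + 250 = 250 + j256
|N| = √(12800² + 12800²) ≈ 18102, ∠N ≈ 45.00°
|D| = √(250² + 256²) ≈ 357.82, ∠D ≈ 45.68°
∠H = 45.00° − 45.68° = -0.68°

-0.7°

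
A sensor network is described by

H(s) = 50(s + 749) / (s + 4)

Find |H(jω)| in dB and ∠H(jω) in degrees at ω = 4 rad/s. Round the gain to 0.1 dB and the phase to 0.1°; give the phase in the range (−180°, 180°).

At s = jω = j4:
zero (s+749): 749 + j4 → |·| = √(749²+4²) = √561017 ≈ 749.01, ∠ = arctan(4/749) ≈ 0.31°
pole (s+4): 4 + j4 → |·| = √(4²+4²) = √32 ≈ 5.6569, ∠ = arctan(4/4) ≈ 45.00°
|H| = 50 · 749.01 / 5.6569 ≈ 6620.3
Gain = 20 log₁₀(6620.3) ≈ 76.42 dB
∠H = 0.31° − 45.00° = -44.69°

76.4 dB, -44.7°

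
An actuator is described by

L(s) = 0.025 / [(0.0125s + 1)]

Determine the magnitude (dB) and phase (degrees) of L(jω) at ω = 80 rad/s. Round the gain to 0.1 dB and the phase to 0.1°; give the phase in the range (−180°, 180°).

At ω = 80 rad/s:
pole (1 + j80·0.0125) = 1 + j1 → |·| ≈ 1.4142, ∠ ≈ 45.00°
|L| = 0.025 · 1 / (1.4142) ≈ 0.017678
Gain = 20 log₁₀(0.017678) ≈ -35.05 dB
∠L = (0°) − (45.00°) = -45.00°

-35.1 dB, -45.0°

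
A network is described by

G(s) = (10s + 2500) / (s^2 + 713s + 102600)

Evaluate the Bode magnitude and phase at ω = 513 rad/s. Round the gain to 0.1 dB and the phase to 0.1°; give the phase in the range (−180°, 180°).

Substitute s = j513:
Numerator: 10(j513) + 2500 = 2500 + j5130
Denominator: (j513)^2 + 713(j513) + 102600 = -160569 + j365769
|N| = √(2500² + 5130²) ≈ 5706.7, ∠N ≈ 64.02°
|D| = √(160569² + 365769²) ≈ 3.9946e+05, ∠D ≈ 113.70°
|G| = 5706.7 / 3.9946e+05 ≈ 0.014286
Gain = 20 log₁₀(0.014286) ≈ -36.90 dB
∠G = 64.02° − 113.70° = -49.68°

-36.9 dB, -49.7°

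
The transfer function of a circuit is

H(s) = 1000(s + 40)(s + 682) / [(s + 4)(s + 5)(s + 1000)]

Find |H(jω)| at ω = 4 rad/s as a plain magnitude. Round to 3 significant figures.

At s = jω = j4:
zero (s+40): 40 + j4 → |·| = √(40²+4²) = √1616 ≈ 40.2, ∠ = arctan(4/40) ≈ 5.71°
zero (s+682): 682 + j4 → |·| = √(682²+4²) = √465140 ≈ 682.01, ∠ = arctan(4/682) ≈ 0.34°
pole (s+4): 4 + j4 → |·| = √(4²+4²) = √32 ≈ 5.6569, ∠ = arctan(4/4) ≈ 45.00°
pole (s+5): 5 + j4 → |·| = √(5²+4²) = √41 ≈ 6.4031, ∠ = arctan(4/5) ≈ 38.66°
pole (s+1000): 1000 + j4 → |·| = √(1000²+4²) = √1000016 ≈ 1000, ∠ = arctan(4/1000) ≈ 0.23°
|H| = 1000 · 27417 / 36222 ≈ 756.92

757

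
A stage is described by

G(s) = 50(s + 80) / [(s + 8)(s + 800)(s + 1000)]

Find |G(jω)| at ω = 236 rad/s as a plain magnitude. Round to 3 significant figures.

6.16e-05

At s = jω = j236:
zero (s+80): 80 + j236 → |·| = √(80²+236²) = √62096 ≈ 249.19, ∠ = arctan(236/80) ≈ 71.27°
pole (s+8): 8 + j236 → |·| = √(8²+236²) = √55760 ≈ 236.14, ∠ = arctan(236/8) ≈ 88.06°
pole (s+800): 800 + j236 → |·| = √(800²+236²) = √695696 ≈ 834.08, ∠ = arctan(236/800) ≈ 16.44°
pole (s+1000): 1000 + j236 → |·| = √(1000²+236²) = √1055696 ≈ 1027.5, ∠ = arctan(236/1000) ≈ 13.28°
|G| = 50 · 249.19 / 2.0238e+08 ≈ 6.1565e-05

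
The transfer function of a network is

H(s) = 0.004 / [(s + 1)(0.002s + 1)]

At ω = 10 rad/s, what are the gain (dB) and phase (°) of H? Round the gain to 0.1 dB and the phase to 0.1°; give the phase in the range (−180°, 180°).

-68.0 dB, -85.4°

At ω = 10 rad/s:
pole (1 + j10·1) = 1 + j10 → |·| ≈ 10.05, ∠ ≈ 84.29°
pole (1 + j10·0.002) = 1 + j0.02 → |·| ≈ 1.0002, ∠ ≈ 1.15°
|H| = 0.004 · 1 / (10.05 · 1.0002) ≈ 0.00039793
Gain = 20 log₁₀(0.00039793) ≈ -68.00 dB
∠H = (0°) − (84.29° + 1.15°) = -85.44°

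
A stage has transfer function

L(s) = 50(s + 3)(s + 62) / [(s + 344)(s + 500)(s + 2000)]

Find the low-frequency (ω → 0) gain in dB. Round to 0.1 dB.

-91.4 dB

L(0) = 50·3·62 / (344·500·2000) ≈ 2.7035e-05
20 log₁₀(2.7035e-05) ≈ -91.36 dB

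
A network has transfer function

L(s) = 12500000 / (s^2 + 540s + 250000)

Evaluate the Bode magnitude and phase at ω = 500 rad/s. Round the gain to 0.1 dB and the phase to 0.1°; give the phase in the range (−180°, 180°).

At s = jω = j500:
quadratic: (j500)² + 540·j500 + 250000 = 0 + j270000 → |·| ≈ 2.7e+05, ∠ ≈ 90.00°
|L| = 12500000 / 2.7e+05 ≈ 46.296
Gain = 20 log₁₀(46.296) ≈ 33.31 dB
∠L = 0.00° − 90.00° = -90.00°

33.3 dB, -90.0°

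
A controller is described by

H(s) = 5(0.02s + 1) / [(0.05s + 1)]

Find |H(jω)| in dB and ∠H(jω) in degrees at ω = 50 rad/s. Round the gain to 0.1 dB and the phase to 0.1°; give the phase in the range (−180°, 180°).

8.4 dB, -23.2°

At ω = 50 rad/s:
zero (1 + j50·0.02) = 1 + j1 → |·| ≈ 1.4142, ∠ ≈ 45.00°
pole (1 + j50·0.05) = 1 + j2.5 → |·| ≈ 2.6926, ∠ ≈ 68.20°
|H| = 5 · 1.4142 / (2.6926) ≈ 2.6261
Gain = 20 log₁₀(2.6261) ≈ 8.39 dB
∠H = (45.00°) − (68.20°) = -23.20°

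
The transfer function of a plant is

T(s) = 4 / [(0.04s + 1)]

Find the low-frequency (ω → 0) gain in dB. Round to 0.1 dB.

T(0) = 4 · 1 / 1 = 4
20 log₁₀(4) ≈ 12.04 dB

12.0 dB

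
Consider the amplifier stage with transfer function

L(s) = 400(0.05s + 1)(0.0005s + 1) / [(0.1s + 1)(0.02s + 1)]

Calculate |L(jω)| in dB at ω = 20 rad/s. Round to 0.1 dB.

47.4 dB

At ω = 20 rad/s:
zero (1 + j20·0.05) = 1 + j1 → |·| ≈ 1.4142, ∠ ≈ 45.00°
zero (1 + j20·0.0005) = 1 + j0.01 → |·| ≈ 1, ∠ ≈ 0.57°
pole (1 + j20·0.1) = 1 + j2 → |·| ≈ 2.2361, ∠ ≈ 63.43°
pole (1 + j20·0.02) = 1 + j0.4 → |·| ≈ 1.077, ∠ ≈ 21.80°
|L| = 400 · 1.4142 · 1 / (2.2361 · 1.077) ≈ 234.89
Gain = 20 log₁₀(234.89) ≈ 47.42 dB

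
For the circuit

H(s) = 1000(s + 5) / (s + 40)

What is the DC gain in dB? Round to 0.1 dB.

H(0) = 1000·5 / (40) = 125
20 log₁₀(125) ≈ 41.94 dB

41.9 dB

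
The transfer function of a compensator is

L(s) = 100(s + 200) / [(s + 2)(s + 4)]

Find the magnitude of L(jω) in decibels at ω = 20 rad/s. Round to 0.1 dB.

At s = jω = j20:
zero (s+200): 200 + j20 → |·| = √(200²+20²) = √40400 ≈ 201, ∠ = arctan(20/200) ≈ 5.71°
pole (s+2): 2 + j20 → |·| = √(2²+20²) = √404 ≈ 20.1, ∠ = arctan(20/2) ≈ 84.29°
pole (s+4): 4 + j20 → |·| = √(4²+20²) = √416 ≈ 20.396, ∠ = arctan(20/4) ≈ 78.69°
|L| = 100 · 201 / 409.96 ≈ 49.029
Gain = 20 log₁₀(49.029) ≈ 33.81 dB

33.8 dB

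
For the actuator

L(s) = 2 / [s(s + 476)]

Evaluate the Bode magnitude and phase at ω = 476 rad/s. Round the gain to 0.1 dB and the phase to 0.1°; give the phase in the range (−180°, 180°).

-104.1 dB, -135.0°

At s = jω = j476:
pole (s+476): 476 + j476 → |·| = √(476²+476²) = √453152 ≈ 673.17, ∠ = arctan(476/476) ≈ 45.00°
pole at origin: |s| = 476, ∠ = 90.00° (in denominator)
|L| = 2 / 3.2043e+05 ≈ 6.2416e-06
Gain = 20 log₁₀(6.2416e-06) ≈ -104.09 dB
∠L = 0.00° − 135.00° = -135.00°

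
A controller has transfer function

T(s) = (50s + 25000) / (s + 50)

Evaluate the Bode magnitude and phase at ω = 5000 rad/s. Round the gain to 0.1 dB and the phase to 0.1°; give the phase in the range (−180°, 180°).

Substitute s = j5000:
Numerator: 50(j5000) + 25000 = 25000 + j250000
Denominator: (j5000) + 50 = 50 + j5000
|N| = √(25000² + 250000²) ≈ 2.5125e+05, ∠N ≈ 84.29°
|D| = √(50² + 5000²) ≈ 5000.2, ∠D ≈ 89.43°
|T| = 2.5125e+05 / 5000.2 ≈ 50.248
Gain = 20 log₁₀(50.248) ≈ 34.02 dB
∠T = 84.29° − 89.43° = -5.14°

34.0 dB, -5.1°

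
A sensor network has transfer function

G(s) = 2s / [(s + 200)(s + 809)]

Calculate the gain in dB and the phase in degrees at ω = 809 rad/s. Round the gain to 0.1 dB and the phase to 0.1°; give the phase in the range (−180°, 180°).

-55.4 dB, -31.1°

At s = jω = j809:
zero at origin: s = j809 → |·| = 809, ∠ = 90.00°
pole (s+200): 200 + j809 → |·| = √(200²+809²) = √694481 ≈ 833.36, ∠ = arctan(809/200) ≈ 76.11°
pole (s+809): 809 + j809 → |·| = √(809²+809²) = √1308962 ≈ 1144.1, ∠ = arctan(809/809) ≈ 45.00°
|G| = 2 · 809 / 9.5345e+05 ≈ 0.001697
Gain = 20 log₁₀(0.001697) ≈ -55.41 dB
∠G = 90.00° − 121.11° = -31.11°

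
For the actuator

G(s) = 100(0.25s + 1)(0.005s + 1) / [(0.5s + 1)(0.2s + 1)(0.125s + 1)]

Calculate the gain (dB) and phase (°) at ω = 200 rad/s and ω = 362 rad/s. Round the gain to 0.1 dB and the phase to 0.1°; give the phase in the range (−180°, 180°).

At ω = 200 rad/s:
zero (1 + j200·0.25) = 1 + j50 → |·| ≈ 50.01, ∠ ≈ 88.85°
zero (1 + j200·0.005) = 1 + j1 → |·| ≈ 1.4142, ∠ ≈ 45.00°
pole (1 + j200·0.5) = 1 + j100 → |·| ≈ 100, ∠ ≈ 89.43°
pole (1 + j200·0.2) = 1 + j40 → |·| ≈ 40.012, ∠ ≈ 88.57°
pole (1 + j200·0.125) = 1 + j25 → |·| ≈ 25.02, ∠ ≈ 87.71°
|G| = 100 · 50.01 · 1.4142 / (100 · 40.012 · 25.02) ≈ 0.070646
Gain = 20 log₁₀(0.070646) ≈ -23.02 dB
∠G = (88.85° + 45.00°) − (89.43° + 88.57° + 87.71°) = -131.86°

At ω = 362 rad/s:
zero (1 + j362·0.25) = 1 + j90.5 → |·| ≈ 90.506, ∠ ≈ 89.37°
zero (1 + j362·0.005) = 1 + j1.81 → |·| ≈ 2.0679, ∠ ≈ 61.08°
pole (1 + j362·0.5) = 1 + j181 → |·| ≈ 181, ∠ ≈ 89.68°
pole (1 + j362·0.2) = 1 + j72.4 → |·| ≈ 72.407, ∠ ≈ 89.21°
pole (1 + j362·0.125) = 1 + j45.25 → |·| ≈ 45.261, ∠ ≈ 88.73°
|G| = 100 · 90.506 · 2.0679 / (181 · 72.407 · 45.261) ≈ 0.031552
Gain = 20 log₁₀(0.031552) ≈ -30.02 dB
∠G = (89.37° + 61.08°) − (89.68° + 89.21° + 88.73°) = -117.17°

ω = 200: -23.0 dB, -131.9°; ω = 362: -30.0 dB, -117.2°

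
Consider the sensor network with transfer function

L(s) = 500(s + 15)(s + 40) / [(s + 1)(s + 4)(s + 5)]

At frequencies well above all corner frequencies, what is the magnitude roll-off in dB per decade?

Each pole contributes −20 dB/decade at high frequency; each zero contributes +20 dB/decade.
Net: 2 zero(s) − 3 pole(s) → -20 dB/decade.

-20 dB/decade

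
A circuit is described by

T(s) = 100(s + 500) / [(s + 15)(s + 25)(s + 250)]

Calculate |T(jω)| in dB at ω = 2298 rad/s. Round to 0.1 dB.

-94.3 dB

At s = jω = j2298:
zero (s+500): 500 + j2298 → |·| = √(500²+2298²) = √5530804 ≈ 2351.8, ∠ = arctan(2298/500) ≈ 77.72°
pole (s+15): 15 + j2298 → |·| = √(15²+2298²) = √5281029 ≈ 2298, ∠ = arctan(2298/15) ≈ 89.63°
pole (s+25): 25 + j2298 → |·| = √(25²+2298²) = √5281429 ≈ 2298.1, ∠ = arctan(2298/25) ≈ 89.38°
pole (s+250): 250 + j2298 → |·| = √(250²+2298²) = √5343304 ≈ 2311.6, ∠ = arctan(2298/250) ≈ 83.79°
|T| = 100 · 2351.8 / 1.2208e+10 ≈ 1.9264e-05
Gain = 20 log₁₀(1.9264e-05) ≈ -94.31 dB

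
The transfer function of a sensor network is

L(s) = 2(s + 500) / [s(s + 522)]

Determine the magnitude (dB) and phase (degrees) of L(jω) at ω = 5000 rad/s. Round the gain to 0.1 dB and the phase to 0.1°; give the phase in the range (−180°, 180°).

At s = jω = j5000:
zero (s+500): 500 + j5000 → |·| = √(500²+5000²) = √25250000 ≈ 5024.9, ∠ = arctan(5000/500) ≈ 84.29°
pole (s+522): 522 + j5000 → |·| = √(522²+5000²) = √25272484 ≈ 5027.2, ∠ = arctan(5000/522) ≈ 84.04°
pole at origin: |s| = 5000, ∠ = 90.00° (in denominator)
|L| = 2 · 5024.9 / 2.5136e+07 ≈ 0.00039982
Gain = 20 log₁₀(0.00039982) ≈ -67.96 dB
∠L = 84.29° − 174.04° = -89.75°

-68.0 dB, -89.8°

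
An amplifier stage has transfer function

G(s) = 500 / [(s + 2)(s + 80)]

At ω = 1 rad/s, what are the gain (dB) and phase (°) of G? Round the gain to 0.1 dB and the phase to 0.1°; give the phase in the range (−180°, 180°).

At s = jω = j1:
pole (s+2): 2 + j1 → |·| = √(2²+1²) = √5 ≈ 2.2361, ∠ = arctan(1/2) ≈ 26.57°
pole (s+80): 80 + j1 → |·| = √(80²+1²) = √6401 ≈ 80.006, ∠ = arctan(1/80) ≈ 0.72°
|G| = 500 / 178.9 ≈ 2.7949
Gain = 20 log₁₀(2.7949) ≈ 8.93 dB
∠G = 0.00° − 27.29° = -27.29°

8.9 dB, -27.3°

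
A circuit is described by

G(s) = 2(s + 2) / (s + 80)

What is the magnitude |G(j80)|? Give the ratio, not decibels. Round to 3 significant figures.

1.41

At s = jω = j80:
zero (s+2): 2 + j80 → |·| = √(2²+80²) = √6404 ≈ 80.025, ∠ = arctan(80/2) ≈ 88.57°
pole (s+80): 80 + j80 → |·| = √(80²+80²) = √12800 ≈ 113.14, ∠ = arctan(80/80) ≈ 45.00°
|G| = 2 · 80.025 / 113.14 ≈ 1.4146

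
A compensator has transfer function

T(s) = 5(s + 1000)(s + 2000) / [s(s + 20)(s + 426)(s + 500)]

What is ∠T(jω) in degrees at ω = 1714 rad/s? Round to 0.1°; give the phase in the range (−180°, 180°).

At s = jω = j1714:
zero (s+1000): 1000 + j1714 → |·| = √(1000²+1714²) = √3937796 ≈ 1984.4, ∠ = arctan(1714/1000) ≈ 59.74°
zero (s+2000): 2000 + j1714 → |·| = √(2000²+1714²) = √6937796 ≈ 2634, ∠ = arctan(1714/2000) ≈ 40.60°
pole (s+20): 20 + j1714 → |·| = √(20²+1714²) = √2938196 ≈ 1714.1, ∠ = arctan(1714/20) ≈ 89.33°
pole (s+426): 426 + j1714 → |·| = √(426²+1714²) = √3119272 ≈ 1766.1, ∠ = arctan(1714/426) ≈ 76.04°
pole (s+500): 500 + j1714 → |·| = √(500²+1714²) = √3187796 ≈ 1785.4, ∠ = arctan(1714/500) ≈ 73.74°
pole at origin: |s| = 1714, ∠ = 90.00° (in denominator)
∠T = 100.34° − 329.11° = -228.77° ≡ 131.23° (principal value)

131.2°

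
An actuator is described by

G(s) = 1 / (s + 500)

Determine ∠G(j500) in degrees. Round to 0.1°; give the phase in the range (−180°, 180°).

At s = jω = j500:
pole (s+500): 500 + j500 → |·| = √(500²+500²) = √500000 ≈ 707.11, ∠ = arctan(500/500) ≈ 45.00°
∠G = 0.00° − 45.00° = -45.00°

-45.0°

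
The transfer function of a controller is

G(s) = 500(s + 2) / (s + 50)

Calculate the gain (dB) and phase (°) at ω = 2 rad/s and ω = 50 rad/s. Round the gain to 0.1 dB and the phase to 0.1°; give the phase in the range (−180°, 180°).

At s = jω = j2:
zero (s+2): 2 + j2 → |·| = √(2²+2²) = √8 ≈ 2.8284, ∠ = arctan(2/2) ≈ 45.00°
pole (s+50): 50 + j2 → |·| = √(50²+2²) = √2504 ≈ 50.04, ∠ = arctan(2/50) ≈ 2.29°
|G| = 500 · 2.8284 / 50.04 ≈ 28.261
Gain = 20 log₁₀(28.261) ≈ 29.02 dB
∠G = 45.00° − 2.29° = 42.71°

At s = jω = j50:
zero (s+2): 2 + j50 → |·| = √(2²+50²) = √2504 ≈ 50.04, ∠ = arctan(50/2) ≈ 87.71°
pole (s+50): 50 + j50 → |·| = √(50²+50²) = √5000 ≈ 70.711, ∠ = arctan(50/50) ≈ 45.00°
|G| = 500 · 50.04 / 70.711 ≈ 353.83
Gain = 20 log₁₀(353.83) ≈ 50.98 dB
∠G = 87.71° − 45.00° = 42.71°

ω = 2: 29.0 dB, 42.7°; ω = 50: 51.0 dB, 42.7°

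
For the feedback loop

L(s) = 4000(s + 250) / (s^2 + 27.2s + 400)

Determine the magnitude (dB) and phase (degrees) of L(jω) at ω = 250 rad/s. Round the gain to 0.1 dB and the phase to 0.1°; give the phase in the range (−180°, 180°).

At s = jω = j250:
zero (s+250): 250 + j250 → |·| = √(250²+250²) = √125000 ≈ 353.55, ∠ = arctan(250/250) ≈ 45.00°
quadratic: (j250)² + 27.2·j250 + 400 = -62100 + j6800 → |·| ≈ 62471, ∠ ≈ 173.75°
|L| = 4000 · 353.55 / 62471 ≈ 22.638
Gain = 20 log₁₀(22.638) ≈ 27.10 dB
∠L = 45.00° − 173.75° = -128.75°

27.1 dB, -128.8°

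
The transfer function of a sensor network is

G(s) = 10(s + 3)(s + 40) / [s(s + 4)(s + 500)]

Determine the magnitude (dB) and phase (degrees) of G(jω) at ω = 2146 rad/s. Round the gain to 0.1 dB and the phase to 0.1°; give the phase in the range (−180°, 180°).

-46.9 dB, -77.9°

At s = jω = j2146:
zero (s+3): 3 + j2146 → |·| = √(3²+2146²) = √4605325 ≈ 2146, ∠ = arctan(2146/3) ≈ 89.92°
zero (s+40): 40 + j2146 → |·| = √(40²+2146²) = √4606916 ≈ 2146.4, ∠ = arctan(2146/40) ≈ 88.93°
pole (s+4): 4 + j2146 → |·| = √(4²+2146²) = √4605332 ≈ 2146, ∠ = arctan(2146/4) ≈ 89.89°
pole (s+500): 500 + j2146 → |·| = √(500²+2146²) = √4855316 ≈ 2203.5, ∠ = arctan(2146/500) ≈ 76.88°
pole at origin: |s| = 2146, ∠ = 90.00° (in denominator)
|G| = 10 · 4.6062e+06 / 1.0148e+10 ≈ 0.004539
Gain = 20 log₁₀(0.004539) ≈ -46.86 dB
∠G = 178.85° − 256.77° = -77.92°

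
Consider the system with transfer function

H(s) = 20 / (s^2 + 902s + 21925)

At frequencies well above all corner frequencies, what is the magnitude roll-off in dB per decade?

Each pole contributes −20 dB/decade at high frequency; each zero contributes +20 dB/decade.
Net: 0 zero(s) − 2 pole(s) → -40 dB/decade.

-40 dB/decade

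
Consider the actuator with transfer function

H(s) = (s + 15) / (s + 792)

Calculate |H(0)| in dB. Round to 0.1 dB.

-34.5 dB

H(0) = 15 / 792 ≈ 0.018939
20 log₁₀(0.018939) ≈ -34.45 dB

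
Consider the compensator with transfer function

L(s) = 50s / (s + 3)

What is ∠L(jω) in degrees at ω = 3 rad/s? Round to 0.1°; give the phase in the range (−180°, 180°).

45.0°

At s = jω = j3:
zero at origin: s = j3 → |·| = 3, ∠ = 90.00°
pole (s+3): 3 + j3 → |·| = √(3²+3²) = √18 ≈ 4.2426, ∠ = arctan(3/3) ≈ 45.00°
∠L = 90.00° − 45.00° = 45.00°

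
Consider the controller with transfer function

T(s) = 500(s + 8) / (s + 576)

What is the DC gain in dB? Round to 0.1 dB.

16.8 dB

T(0) = 500·8 / (576) ≈ 6.9444
20 log₁₀(6.9444) ≈ 16.83 dB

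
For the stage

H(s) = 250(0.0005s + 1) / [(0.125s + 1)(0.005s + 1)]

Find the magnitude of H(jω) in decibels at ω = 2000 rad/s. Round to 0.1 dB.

At ω = 2000 rad/s:
zero (1 + j2000·0.0005) = 1 + j1 → |·| ≈ 1.4142, ∠ ≈ 45.00°
pole (1 + j2000·0.125) = 1 + j250 → |·| ≈ 250, ∠ ≈ 89.77°
pole (1 + j2000·0.005) = 1 + j10 → |·| ≈ 10.05, ∠ ≈ 84.29°
|H| = 250 · 1.4142 / (250 · 10.05) ≈ 0.14072
Gain = 20 log₁₀(0.14072) ≈ -17.03 dB

-17.0 dB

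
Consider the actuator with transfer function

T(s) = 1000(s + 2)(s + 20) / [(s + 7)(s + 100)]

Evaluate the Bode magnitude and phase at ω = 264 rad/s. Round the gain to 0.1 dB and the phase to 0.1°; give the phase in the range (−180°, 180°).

At s = jω = j264:
zero (s+2): 2 + j264 → |·| = √(2²+264²) = √69700 ≈ 264.01, ∠ = arctan(264/2) ≈ 89.57°
zero (s+20): 20 + j264 → |·| = √(20²+264²) = √70096 ≈ 264.76, ∠ = arctan(264/20) ≈ 85.67°
pole (s+7): 7 + j264 → |·| = √(7²+264²) = √69745 ≈ 264.09, ∠ = arctan(264/7) ≈ 88.48°
pole (s+100): 100 + j264 → |·| = √(100²+264²) = √79696 ≈ 282.3, ∠ = arctan(264/100) ≈ 69.25°
|T| = 1000 · 69899 / 74553 ≈ 937.57
Gain = 20 log₁₀(937.57) ≈ 59.44 dB
∠T = 175.24° − 157.73° = 17.51°

59.4 dB, 17.5°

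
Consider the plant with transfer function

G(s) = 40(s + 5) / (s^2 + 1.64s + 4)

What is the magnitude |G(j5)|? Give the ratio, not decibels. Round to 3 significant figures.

At s = jω = j5:
zero (s+5): 5 + j5 → |·| = √(5²+5²) = √50 ≈ 7.0711, ∠ = arctan(5/5) ≈ 45.00°
quadratic: (j5)² + 1.64·j5 + 4 = -21 + j8.2 → |·| ≈ 22.544, ∠ ≈ 158.67°
|G| = 40 · 7.0711 / 22.544 ≈ 12.546

12.5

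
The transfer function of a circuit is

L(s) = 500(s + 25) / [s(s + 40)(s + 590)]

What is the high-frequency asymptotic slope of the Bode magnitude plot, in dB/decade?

-40 dB/decade

Each pole contributes −20 dB/decade at high frequency; each zero contributes +20 dB/decade.
Net: 1 zero(s) − 3 pole(s) → -40 dB/decade.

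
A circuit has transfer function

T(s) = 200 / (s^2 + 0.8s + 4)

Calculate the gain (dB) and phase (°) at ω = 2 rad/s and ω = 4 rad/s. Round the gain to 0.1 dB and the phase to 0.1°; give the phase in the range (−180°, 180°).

ω = 2: 41.9 dB, -90.0°; ω = 4: 24.1 dB, -165.1°

At s = jω = j2:
quadratic: (j2)² + 0.8·j2 + 4 = 0 + j1.6 → |·| ≈ 1.6, ∠ ≈ 90.00°
|T| = 200 / 1.6 ≈ 125
Gain = 20 log₁₀(125) ≈ 41.94 dB
∠T = 0.00° − 90.00° = -90.00°

At s = jω = j4:
quadratic: (j4)² + 0.8·j4 + 4 = -12 + j3.2 → |·| ≈ 12.419, ∠ ≈ 165.07°
|T| = 200 / 12.419 ≈ 16.104
Gain = 20 log₁₀(16.104) ≈ 24.14 dB
∠T = 0.00° − 165.07° = -165.07°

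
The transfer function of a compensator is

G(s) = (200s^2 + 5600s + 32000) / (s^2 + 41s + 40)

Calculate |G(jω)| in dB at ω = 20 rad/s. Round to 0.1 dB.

Substitute s = j20:
Numerator: 200(j20)^2 + 5600(j20) + 32000 = -48000 + j112000
Denominator: (j20)^2 + 41(j20) + 40 = -360 + j820
|N| = √(48000² + 112000²) ≈ 1.2185e+05, ∠N ≈ 113.20°
|D| = √(360² + 820²) ≈ 895.54, ∠D ≈ 113.70°
|G| = 1.2185e+05 / 895.54 ≈ 136.06
Gain = 20 log₁₀(136.06) ≈ 42.67 dB

42.7 dB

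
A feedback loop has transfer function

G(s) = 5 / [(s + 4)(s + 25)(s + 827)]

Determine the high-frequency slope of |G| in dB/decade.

-60 dB/decade

Each pole contributes −20 dB/decade at high frequency; each zero contributes +20 dB/decade.
Net: 0 zero(s) − 3 pole(s) → -60 dB/decade.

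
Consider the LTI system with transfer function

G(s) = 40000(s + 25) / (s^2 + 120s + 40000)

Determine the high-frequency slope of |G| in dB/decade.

Each pole contributes −20 dB/decade at high frequency; each zero contributes +20 dB/decade.
Net: 1 zero(s) − 2 pole(s) → -20 dB/decade.

-20 dB/decade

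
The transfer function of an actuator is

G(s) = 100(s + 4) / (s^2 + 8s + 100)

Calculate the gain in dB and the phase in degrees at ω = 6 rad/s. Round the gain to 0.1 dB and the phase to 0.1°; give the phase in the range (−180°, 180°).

19.1 dB, 19.4°

At s = jω = j6:
zero (s+4): 4 + j6 → |·| = √(4²+6²) = √52 ≈ 7.2111, ∠ = arctan(6/4) ≈ 56.31°
quadratic: (j6)² + 8·j6 + 100 = 64 + j48 → |·| ≈ 80, ∠ ≈ 36.87°
|G| = 100 · 7.2111 / 80 ≈ 9.0139
Gain = 20 log₁₀(9.0139) ≈ 19.10 dB
∠G = 56.31° − 36.87° = 19.44°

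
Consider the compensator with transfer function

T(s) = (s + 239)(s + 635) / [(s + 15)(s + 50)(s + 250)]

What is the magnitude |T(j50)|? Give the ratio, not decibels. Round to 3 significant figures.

At s = jω = j50:
zero (s+239): 239 + j50 → |·| = √(239²+50²) = √59621 ≈ 244.17, ∠ = arctan(50/239) ≈ 11.82°
zero (s+635): 635 + j50 → |·| = √(635²+50²) = √405725 ≈ 636.97, ∠ = arctan(50/635) ≈ 4.50°
pole (s+15): 15 + j50 → |·| = √(15²+50²) = √2725 ≈ 52.202, ∠ = arctan(50/15) ≈ 73.30°
pole (s+50): 50 + j50 → |·| = √(50²+50²) = √5000 ≈ 70.711, ∠ = arctan(50/50) ≈ 45.00°
pole (s+250): 250 + j50 → |·| = √(250²+50²) = √65000 ≈ 254.95, ∠ = arctan(50/250) ≈ 11.31°
|T| = 1 · 1.5553e+05 / 9.4109e+05 ≈ 0.16527

0.165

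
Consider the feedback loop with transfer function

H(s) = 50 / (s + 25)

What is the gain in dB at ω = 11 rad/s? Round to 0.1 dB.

At s = jω = j11:
pole (s+25): 25 + j11 → |·| = √(25²+11²) = √746 ≈ 27.313, ∠ = arctan(11/25) ≈ 23.75°
|H| = 50 / 27.313 ≈ 1.8306
Gain = 20 log₁₀(1.8306) ≈ 5.25 dB

5.3 dB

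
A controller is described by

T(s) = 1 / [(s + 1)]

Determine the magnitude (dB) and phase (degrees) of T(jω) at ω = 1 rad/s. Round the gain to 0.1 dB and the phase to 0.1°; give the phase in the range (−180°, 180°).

-3.0 dB, -45.0°

At ω = 1 rad/s:
pole (1 + j1·1) = 1 + j1 → |·| ≈ 1.4142, ∠ ≈ 45.00°
|T| = 1 · 1 / (1.4142) ≈ 0.70711
Gain = 20 log₁₀(0.70711) ≈ -3.01 dB
∠T = (0°) − (45.00°) = -45.00°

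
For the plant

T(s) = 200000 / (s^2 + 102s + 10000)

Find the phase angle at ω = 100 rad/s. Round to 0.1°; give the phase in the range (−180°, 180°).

At s = jω = j100:
quadratic: (j100)² + 102·j100 + 10000 = 0 + j10200 → |·| ≈ 10200, ∠ ≈ 90.00°
∠T = 0.00° − 90.00° = -90.00°

-90.0°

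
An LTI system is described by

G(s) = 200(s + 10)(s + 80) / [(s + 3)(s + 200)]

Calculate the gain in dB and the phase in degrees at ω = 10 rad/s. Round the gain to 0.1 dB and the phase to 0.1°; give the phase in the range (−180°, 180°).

At s = jω = j10:
zero (s+10): 10 + j10 → |·| = √(10²+10²) = √200 ≈ 14.142, ∠ = arctan(10/10) ≈ 45.00°
zero (s+80): 80 + j10 → |·| = √(80²+10²) = √6500 ≈ 80.623, ∠ = arctan(10/80) ≈ 7.13°
pole (s+3): 3 + j10 → |·| = √(3²+10²) = √109 ≈ 10.44, ∠ = arctan(10/3) ≈ 73.30°
pole (s+200): 200 + j10 → |·| = √(200²+10²) = √40100 ≈ 200.25, ∠ = arctan(10/200) ≈ 2.86°
|G| = 200 · 1140.2 / 2090.6 ≈ 109.08
Gain = 20 log₁₀(109.08) ≈ 40.75 dB
∠G = 52.13° − 76.16° = -24.03°

40.8 dB, -24.0°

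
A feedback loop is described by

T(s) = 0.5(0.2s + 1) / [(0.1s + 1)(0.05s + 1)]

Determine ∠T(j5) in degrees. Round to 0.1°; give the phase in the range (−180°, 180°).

4.4°

At ω = 5 rad/s:
zero (1 + j5·0.2) = 1 + j1 → |·| ≈ 1.4142, ∠ ≈ 45.00°
pole (1 + j5·0.1) = 1 + j0.5 → |·| ≈ 1.118, ∠ ≈ 26.57°
pole (1 + j5·0.05) = 1 + j0.25 → |·| ≈ 1.0308, ∠ ≈ 14.04°
∠T = (45.00°) − (26.57° + 14.04°) = 4.39°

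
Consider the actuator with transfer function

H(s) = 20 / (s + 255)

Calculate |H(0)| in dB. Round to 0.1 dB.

-22.1 dB

H(0) = 20 / 255 ≈ 0.078431
20 log₁₀(0.078431) ≈ -22.11 dB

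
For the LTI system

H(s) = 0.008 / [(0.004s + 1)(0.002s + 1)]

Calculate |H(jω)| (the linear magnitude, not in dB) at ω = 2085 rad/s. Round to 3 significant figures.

At ω = 2085 rad/s:
pole (1 + j2085·0.004) = 1 + j8.34 → |·| ≈ 8.3997, ∠ ≈ 83.16°
pole (1 + j2085·0.002) = 1 + j4.17 → |·| ≈ 4.2882, ∠ ≈ 76.51°
|H| = 0.008 · 1 / (8.3997 · 4.2882) ≈ 0.0002221

0.000222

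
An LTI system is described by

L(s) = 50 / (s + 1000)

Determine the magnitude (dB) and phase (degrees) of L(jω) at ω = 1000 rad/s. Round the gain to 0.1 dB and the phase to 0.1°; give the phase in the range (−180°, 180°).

-29.0 dB, -45.0°

At s = jω = j1000:
pole (s+1000): 1000 + j1000 → |·| = √(1000²+1000²) = √2000000 ≈ 1414.2, ∠ = arctan(1000/1000) ≈ 45.00°
|L| = 50 / 1414.2 ≈ 0.035356
Gain = 20 log₁₀(0.035356) ≈ -29.03 dB
∠L = 0.00° − 45.00° = -45.00°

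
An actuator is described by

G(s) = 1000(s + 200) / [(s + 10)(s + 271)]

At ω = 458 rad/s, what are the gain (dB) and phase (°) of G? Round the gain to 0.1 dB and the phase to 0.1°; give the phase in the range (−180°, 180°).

6.2 dB, -81.7°

At s = jω = j458:
zero (s+200): 200 + j458 → |·| = √(200²+458²) = √249764 ≈ 499.76, ∠ = arctan(458/200) ≈ 66.41°
pole (s+10): 10 + j458 → |·| = √(10²+458²) = √209864 ≈ 458.11, ∠ = arctan(458/10) ≈ 88.75°
pole (s+271): 271 + j458 → |·| = √(271²+458²) = √283205 ≈ 532.17, ∠ = arctan(458/271) ≈ 59.39°
|G| = 1000 · 499.76 / 2.4379e+05 ≈ 2.05
Gain = 20 log₁₀(2.05) ≈ 6.24 dB
∠G = 66.41° − 148.14° = -81.73°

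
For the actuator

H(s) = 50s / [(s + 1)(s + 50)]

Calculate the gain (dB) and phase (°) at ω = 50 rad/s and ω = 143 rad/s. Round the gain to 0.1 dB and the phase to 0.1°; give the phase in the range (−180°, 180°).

ω = 50: -3.0 dB, -43.9°; ω = 143: -9.6 dB, -70.3°

At s = jω = j50:
zero at origin: s = j50 → |·| = 50, ∠ = 90.00°
pole (s+1): 1 + j50 → |·| = √(1²+50²) = √2501 ≈ 50.01, ∠ = arctan(50/1) ≈ 88.85°
pole (s+50): 50 + j50 → |·| = √(50²+50²) = √5000 ≈ 70.711, ∠ = arctan(50/50) ≈ 45.00°
|H| = 50 · 50 / 3536.3 ≈ 0.70695
Gain = 20 log₁₀(0.70695) ≈ -3.01 dB
∠H = 90.00° − 133.85° = -43.85°

At s = jω = j143:
zero at origin: s = j143 → |·| = 143, ∠ = 90.00°
pole (s+1): 1 + j143 → |·| = √(1²+143²) = √20450 ≈ 143, ∠ = arctan(143/1) ≈ 89.60°
pole (s+50): 50 + j143 → |·| = √(50²+143²) = √22949 ≈ 151.49, ∠ = arctan(143/50) ≈ 70.73°
|H| = 50 · 143 / 21663 ≈ 0.33006
Gain = 20 log₁₀(0.33006) ≈ -9.63 dB
∠H = 90.00° − 160.33° = -70.33°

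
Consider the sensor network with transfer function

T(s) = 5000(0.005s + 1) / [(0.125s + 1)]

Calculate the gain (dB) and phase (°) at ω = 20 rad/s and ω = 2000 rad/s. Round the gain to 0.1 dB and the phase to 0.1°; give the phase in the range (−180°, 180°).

ω = 20: 65.4 dB, -62.5°; ω = 2000: 46.1 dB, -5.5°

At ω = 20 rad/s:
zero (1 + j20·0.005) = 1 + j0.1 → |·| ≈ 1.005, ∠ ≈ 5.71°
pole (1 + j20·0.125) = 1 + j2.5 → |·| ≈ 2.6926, ∠ ≈ 68.20°
|T| = 5000 · 1.005 / (2.6926) ≈ 1866.2
Gain = 20 log₁₀(1866.2) ≈ 65.42 dB
∠T = (5.71°) − (68.20°) = -62.49°

At ω = 2000 rad/s:
zero (1 + j2000·0.005) = 1 + j10 → |·| ≈ 10.05, ∠ ≈ 84.29°
pole (1 + j2000·0.125) = 1 + j250 → |·| ≈ 250, ∠ ≈ 89.77°
|T| = 5000 · 10.05 / (250) ≈ 201
Gain = 20 log₁₀(201) ≈ 46.06 dB
∠T = (84.29°) − (89.77°) = -5.48°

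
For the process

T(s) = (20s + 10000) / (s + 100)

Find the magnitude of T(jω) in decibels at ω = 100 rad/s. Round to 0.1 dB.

37.2 dB

Substitute s = j100:
Numerator: 20(j100) + 10000 = 10000 + j2000
Denominator: (j100) + 100 = 100 + j100
|N| = √(10000² + 2000²) ≈ 10198, ∠N ≈ 11.31°
|D| = √(100² + 100²) ≈ 141.42, ∠D ≈ 45.00°
|T| = 10198 / 141.42 ≈ 72.111
Gain = 20 log₁₀(72.111) ≈ 37.16 dB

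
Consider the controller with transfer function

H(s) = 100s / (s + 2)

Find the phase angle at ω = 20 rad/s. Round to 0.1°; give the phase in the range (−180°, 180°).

5.7°

At s = jω = j20:
zero at origin: s = j20 → |·| = 20, ∠ = 90.00°
pole (s+2): 2 + j20 → |·| = √(2²+20²) = √404 ≈ 20.1, ∠ = arctan(20/2) ≈ 84.29°
∠H = 90.00° − 84.29° = 5.71°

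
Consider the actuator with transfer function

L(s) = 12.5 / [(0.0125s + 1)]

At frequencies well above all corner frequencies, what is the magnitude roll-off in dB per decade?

Each pole contributes −20 dB/decade at high frequency; each zero contributes +20 dB/decade.
Net: 0 zero(s) − 1 pole(s) → -20 dB/decade.

-20 dB/decade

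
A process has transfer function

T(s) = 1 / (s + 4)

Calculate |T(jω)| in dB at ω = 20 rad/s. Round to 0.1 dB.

Substitute s = j20:
Numerator: 1 = 1 + j0
Denominator: (j20) + 4 = 4 + j20
|N| = √(1² + 0²) ≈ 1, ∠N ≈ 0.00°
|D| = √(4² + 20²) ≈ 20.396, ∠D ≈ 78.69°
|T| = 1 / 20.396 ≈ 0.049029
Gain = 20 log₁₀(0.049029) ≈ -26.19 dB

-26.2 dB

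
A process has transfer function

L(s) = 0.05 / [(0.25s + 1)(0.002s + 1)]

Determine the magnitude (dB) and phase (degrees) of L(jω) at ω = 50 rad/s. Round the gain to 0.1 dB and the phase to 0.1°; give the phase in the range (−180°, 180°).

-48.0 dB, -91.1°

At ω = 50 rad/s:
pole (1 + j50·0.25) = 1 + j12.5 → |·| ≈ 12.54, ∠ ≈ 85.43°
pole (1 + j50·0.002) = 1 + j0.1 → |·| ≈ 1.005, ∠ ≈ 5.71°
|L| = 0.05 · 1 / (12.54 · 1.005) ≈ 0.0039674
Gain = 20 log₁₀(0.0039674) ≈ -48.03 dB
∠L = (0°) − (85.43° + 5.71°) = -91.14°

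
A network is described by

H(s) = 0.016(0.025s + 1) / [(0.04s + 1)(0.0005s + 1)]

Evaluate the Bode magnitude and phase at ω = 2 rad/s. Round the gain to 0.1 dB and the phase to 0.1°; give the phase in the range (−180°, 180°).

-35.9 dB, -1.8°

At ω = 2 rad/s:
zero (1 + j2·0.025) = 1 + j0.05 → |·| ≈ 1.0012, ∠ ≈ 2.86°
pole (1 + j2·0.04) = 1 + j0.08 → |·| ≈ 1.0032, ∠ ≈ 4.57°
pole (1 + j2·0.0005) = 1 + j0.001 → |·| ≈ 1, ∠ ≈ 0.06°
|H| = 0.016 · 1.0012 / (1.0032 · 1) ≈ 0.015968
Gain = 20 log₁₀(0.015968) ≈ -35.93 dB
∠H = (2.86°) − (4.57° + 0.06°) = -1.77°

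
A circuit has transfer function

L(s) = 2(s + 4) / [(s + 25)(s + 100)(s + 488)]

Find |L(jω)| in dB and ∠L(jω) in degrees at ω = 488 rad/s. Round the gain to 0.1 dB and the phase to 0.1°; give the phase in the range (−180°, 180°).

At s = jω = j488:
zero (s+4): 4 + j488 → |·| = √(4²+488²) = √238160 ≈ 488.02, ∠ = arctan(488/4) ≈ 89.53°
pole (s+25): 25 + j488 → |·| = √(25²+488²) = √238769 ≈ 488.64, ∠ = arctan(488/25) ≈ 87.07°
pole (s+100): 100 + j488 → |·| = √(100²+488²) = √248144 ≈ 498.14, ∠ = arctan(488/100) ≈ 78.42°
pole (s+488): 488 + j488 → |·| = √(488²+488²) = √476288 ≈ 690.14, ∠ = arctan(488/488) ≈ 45.00°
|L| = 2 · 488.02 / 1.6799e+08 ≈ 5.8101e-06
Gain = 20 log₁₀(5.8101e-06) ≈ -104.72 dB
∠L = 89.53° − 210.49° = -120.96°

-104.7 dB, -121.0°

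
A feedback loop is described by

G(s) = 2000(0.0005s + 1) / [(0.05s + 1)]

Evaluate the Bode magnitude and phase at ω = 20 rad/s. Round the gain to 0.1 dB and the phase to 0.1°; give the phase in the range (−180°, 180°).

At ω = 20 rad/s:
zero (1 + j20·0.0005) = 1 + j0.01 → |·| ≈ 1, ∠ ≈ 0.57°
pole (1 + j20·0.05) = 1 + j1 → |·| ≈ 1.4142, ∠ ≈ 45.00°
|G| = 2000 · 1 / (1.4142) ≈ 1414.2
Gain = 20 log₁₀(1414.2) ≈ 63.01 dB
∠G = (0.57°) − (45.00°) = -44.43°

63.0 dB, -44.4°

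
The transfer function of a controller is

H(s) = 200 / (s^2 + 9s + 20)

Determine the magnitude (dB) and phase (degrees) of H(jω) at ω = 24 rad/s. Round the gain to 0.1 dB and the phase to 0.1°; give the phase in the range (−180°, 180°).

Substitute s = j24:
Numerator: 200 = 200 + j0
Denominator: (j24)^2 + 9(j24) + 20 = -556 + j216
|N| = √(200² + 0²) ≈ 200, ∠N ≈ 0.00°
|D| = √(556² + 216²) ≈ 596.48, ∠D ≈ 158.77°
|H| = 200 / 596.48 ≈ 0.3353
Gain = 20 log₁₀(0.3353) ≈ -9.49 dB
∠H = 0.00° − 158.77° = -158.77°

-9.5 dB, -158.8°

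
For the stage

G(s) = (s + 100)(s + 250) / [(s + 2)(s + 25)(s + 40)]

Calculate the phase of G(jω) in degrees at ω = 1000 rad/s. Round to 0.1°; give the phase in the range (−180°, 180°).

-105.9°

At s = jω = j1000:
zero (s+100): 100 + j1000 → |·| = √(100²+1000²) = √1010000 ≈ 1005, ∠ = arctan(1000/100) ≈ 84.29°
zero (s+250): 250 + j1000 → |·| = √(250²+1000²) = √1062500 ≈ 1030.8, ∠ = arctan(1000/250) ≈ 75.96°
pole (s+2): 2 + j1000 → |·| = √(2²+1000²) = √1000004 ≈ 1000, ∠ = arctan(1000/2) ≈ 89.89°
pole (s+25): 25 + j1000 → |·| = √(25²+1000²) = √1000625 ≈ 1000.3, ∠ = arctan(1000/25) ≈ 88.57°
pole (s+40): 40 + j1000 → |·| = √(40²+1000²) = √1001600 ≈ 1000.8, ∠ = arctan(1000/40) ≈ 87.71°
∠G = 160.25° − 266.17° = -105.92°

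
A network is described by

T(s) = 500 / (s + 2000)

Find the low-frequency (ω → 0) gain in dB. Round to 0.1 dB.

T(0) = 500 / 2000 = 0.25
20 log₁₀(0.25) ≈ -12.04 dB

-12.0 dB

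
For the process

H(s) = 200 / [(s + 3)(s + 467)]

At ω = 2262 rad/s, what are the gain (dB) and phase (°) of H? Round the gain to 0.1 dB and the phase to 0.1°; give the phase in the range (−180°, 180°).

-88.3 dB, -168.3°

At s = jω = j2262:
pole (s+3): 3 + j2262 → |·| = √(3²+2262²) = √5116653 ≈ 2262, ∠ = arctan(2262/3) ≈ 89.92°
pole (s+467): 467 + j2262 → |·| = √(467²+2262²) = √5334733 ≈ 2309.7, ∠ = arctan(2262/467) ≈ 78.33°
|H| = 200 / 5.2245e+06 ≈ 3.8281e-05
Gain = 20 log₁₀(3.8281e-05) ≈ -88.34 dB
∠H = 0.00° − 168.25° = -168.25°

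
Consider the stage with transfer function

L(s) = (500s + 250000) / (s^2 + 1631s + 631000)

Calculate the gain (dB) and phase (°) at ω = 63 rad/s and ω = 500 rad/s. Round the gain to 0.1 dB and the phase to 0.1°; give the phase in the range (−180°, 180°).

ω = 63: -8.0 dB, -2.1°; ω = 500: -8.1 dB, -20.0°

Substitute s = j63:
Numerator: 500(j63) + 250000 = 250000 + j31500
Denominator: (j63)^2 + 1631(j63) + 631000 = 627031 + j102753
|N| = √(250000² + 31500²) ≈ 2.5198e+05, ∠N ≈ 7.18°
|D| = √(627031² + 102753²) ≈ 6.3539e+05, ∠D ≈ 9.31°
|L| = 2.5198e+05 / 6.3539e+05 ≈ 0.39658
Gain = 20 log₁₀(0.39658) ≈ -8.03 dB
∠L = 7.18° − 9.31° = -2.13°

Substitute s = j500:
Numerator: 500(j500) + 250000 = 250000 + j250000
Denominator: (j500)^2 + 1631(j500) + 631000 = 381000 + j815500
|N| = √(250000² + 250000²) ≈ 3.5355e+05, ∠N ≈ 45.00°
|D| = √(381000² + 815500²) ≈ 9.0011e+05, ∠D ≈ 64.96°
|L| = 3.5355e+05 / 9.0011e+05 ≈ 0.39279
Gain = 20 log₁₀(0.39279) ≈ -8.12 dB
∠L = 45.00° − 64.96° = -19.96°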